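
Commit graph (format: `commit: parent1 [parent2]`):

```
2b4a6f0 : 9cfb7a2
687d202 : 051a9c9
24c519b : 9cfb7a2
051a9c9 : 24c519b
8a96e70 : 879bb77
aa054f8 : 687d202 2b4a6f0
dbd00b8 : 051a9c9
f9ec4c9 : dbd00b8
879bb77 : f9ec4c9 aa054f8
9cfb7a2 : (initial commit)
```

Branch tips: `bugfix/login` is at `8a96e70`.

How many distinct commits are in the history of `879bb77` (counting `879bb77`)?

9

Walking parent pointers from 879bb77: reachable set = {051a9c9, 24c519b, 2b4a6f0, 687d202, 879bb77, 9cfb7a2, aa054f8, dbd00b8, f9ec4c9}.
That is 9 commits.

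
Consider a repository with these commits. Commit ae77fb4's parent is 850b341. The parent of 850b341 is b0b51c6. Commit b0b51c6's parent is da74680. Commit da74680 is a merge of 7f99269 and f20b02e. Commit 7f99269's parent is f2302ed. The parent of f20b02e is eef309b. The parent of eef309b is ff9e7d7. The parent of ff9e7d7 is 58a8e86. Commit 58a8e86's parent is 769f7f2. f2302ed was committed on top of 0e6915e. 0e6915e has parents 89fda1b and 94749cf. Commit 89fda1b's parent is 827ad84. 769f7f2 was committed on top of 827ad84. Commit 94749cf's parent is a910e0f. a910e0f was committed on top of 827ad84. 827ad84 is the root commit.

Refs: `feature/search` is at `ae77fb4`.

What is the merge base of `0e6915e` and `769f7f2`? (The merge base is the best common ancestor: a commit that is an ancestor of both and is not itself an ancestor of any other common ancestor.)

827ad84

Ancestors of 0e6915e: {0e6915e, 827ad84, 89fda1b, 94749cf, a910e0f}.
Ancestors of 769f7f2: {769f7f2, 827ad84}.
Common ancestors: {827ad84}.
The only common ancestor is 827ad84, so it is the merge base.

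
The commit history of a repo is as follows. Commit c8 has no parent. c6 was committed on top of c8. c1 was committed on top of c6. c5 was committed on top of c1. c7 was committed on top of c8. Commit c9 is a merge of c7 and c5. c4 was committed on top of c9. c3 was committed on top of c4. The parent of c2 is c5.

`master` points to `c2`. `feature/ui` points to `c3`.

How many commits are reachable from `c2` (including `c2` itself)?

5

Walking parent pointers from c2: reachable set = {c1, c2, c5, c6, c8}.
That is 5 commits.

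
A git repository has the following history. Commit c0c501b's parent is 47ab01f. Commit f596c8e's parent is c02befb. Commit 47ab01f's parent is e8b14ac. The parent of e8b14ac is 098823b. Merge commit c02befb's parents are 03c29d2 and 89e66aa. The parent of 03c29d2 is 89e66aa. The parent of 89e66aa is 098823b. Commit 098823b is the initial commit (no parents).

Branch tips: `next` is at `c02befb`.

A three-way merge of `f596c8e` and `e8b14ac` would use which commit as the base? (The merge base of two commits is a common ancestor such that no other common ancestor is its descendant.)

098823b

Ancestors of f596c8e: {03c29d2, 098823b, 89e66aa, c02befb, f596c8e}.
Ancestors of e8b14ac: {098823b, e8b14ac}.
Common ancestors: {098823b}.
The only common ancestor is 098823b, so it is the merge base.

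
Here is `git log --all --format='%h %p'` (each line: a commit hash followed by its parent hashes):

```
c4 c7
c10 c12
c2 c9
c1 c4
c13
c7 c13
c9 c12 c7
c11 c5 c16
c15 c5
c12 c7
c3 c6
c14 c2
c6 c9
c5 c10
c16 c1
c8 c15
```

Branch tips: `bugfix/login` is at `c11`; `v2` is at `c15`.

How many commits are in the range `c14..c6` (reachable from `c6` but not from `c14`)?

Reachable from c6: {c12, c13, c6, c7, c9}.
Reachable from c14: {c12, c13, c14, c2, c7, c9}.
In c6's history but not c14's: {c6} — 1 commit.

1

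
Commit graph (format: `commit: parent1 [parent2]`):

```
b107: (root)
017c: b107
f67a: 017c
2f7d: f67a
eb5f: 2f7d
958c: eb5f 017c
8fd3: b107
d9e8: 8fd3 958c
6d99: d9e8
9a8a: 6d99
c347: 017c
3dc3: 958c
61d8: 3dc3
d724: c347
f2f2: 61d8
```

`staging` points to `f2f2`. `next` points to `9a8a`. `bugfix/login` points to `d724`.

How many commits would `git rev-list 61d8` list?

Walking parent pointers from 61d8: reachable set = {017c, 2f7d, 3dc3, 61d8, 958c, b107, eb5f, f67a}.
That is 8 commits.

8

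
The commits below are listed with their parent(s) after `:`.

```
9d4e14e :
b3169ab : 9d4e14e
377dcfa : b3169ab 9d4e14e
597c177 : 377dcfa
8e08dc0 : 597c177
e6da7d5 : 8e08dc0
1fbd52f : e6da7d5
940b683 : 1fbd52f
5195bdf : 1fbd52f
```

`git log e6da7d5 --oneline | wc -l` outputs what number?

Walking parent pointers from e6da7d5: reachable set = {377dcfa, 597c177, 8e08dc0, 9d4e14e, b3169ab, e6da7d5}.
That is 6 commits.

6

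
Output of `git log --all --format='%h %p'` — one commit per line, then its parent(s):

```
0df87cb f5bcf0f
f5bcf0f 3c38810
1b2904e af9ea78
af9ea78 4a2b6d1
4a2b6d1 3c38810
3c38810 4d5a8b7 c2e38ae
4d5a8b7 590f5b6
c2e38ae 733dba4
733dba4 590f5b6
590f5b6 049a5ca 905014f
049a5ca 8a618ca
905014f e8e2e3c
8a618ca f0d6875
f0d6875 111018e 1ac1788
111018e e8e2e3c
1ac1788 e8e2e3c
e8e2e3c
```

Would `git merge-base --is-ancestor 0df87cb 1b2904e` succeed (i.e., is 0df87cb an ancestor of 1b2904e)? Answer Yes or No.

Ancestors of 1b2904e: {049a5ca, 111018e, 1ac1788, 1b2904e, 3c38810, 4a2b6d1, 4d5a8b7, 590f5b6, 733dba4, 8a618ca, 905014f, af9ea78, c2e38ae, e8e2e3c, f0d6875}.
0df87cb is not in that set, so it is not an ancestor of 1b2904e.

No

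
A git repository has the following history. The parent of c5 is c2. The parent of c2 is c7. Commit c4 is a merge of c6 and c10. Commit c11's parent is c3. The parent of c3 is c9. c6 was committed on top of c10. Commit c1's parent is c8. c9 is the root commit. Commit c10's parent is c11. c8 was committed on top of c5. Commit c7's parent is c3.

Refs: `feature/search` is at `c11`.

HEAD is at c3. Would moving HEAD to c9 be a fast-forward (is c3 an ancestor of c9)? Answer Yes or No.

A fast-forward from c3 to c9 is possible iff c3 is an ancestor of c9.
Ancestors of c9: {c9}.
c3 is not among them, so fast-forward is not possible.

No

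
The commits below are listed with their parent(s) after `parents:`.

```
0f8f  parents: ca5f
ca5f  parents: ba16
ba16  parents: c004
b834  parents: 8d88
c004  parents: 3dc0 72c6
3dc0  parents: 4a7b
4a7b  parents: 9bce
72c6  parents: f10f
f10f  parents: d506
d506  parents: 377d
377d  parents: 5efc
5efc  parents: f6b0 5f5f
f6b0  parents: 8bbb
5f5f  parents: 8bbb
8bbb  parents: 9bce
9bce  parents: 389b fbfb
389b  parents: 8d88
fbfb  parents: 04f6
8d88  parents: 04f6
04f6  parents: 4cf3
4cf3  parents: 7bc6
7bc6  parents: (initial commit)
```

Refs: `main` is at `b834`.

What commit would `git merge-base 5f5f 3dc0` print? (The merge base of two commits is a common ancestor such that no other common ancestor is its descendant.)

Ancestors of 5f5f: {04f6, 389b, 4cf3, 5f5f, 7bc6, 8bbb, 8d88, 9bce, fbfb}.
Ancestors of 3dc0: {04f6, 389b, 3dc0, 4a7b, 4cf3, 7bc6, 8d88, 9bce, fbfb}.
Common ancestors: {04f6, 389b, 4cf3, 7bc6, 8d88, 9bce, fbfb}.
Among these, 9bce is not an ancestor of any other common ancestor — it is the merge base.

9bce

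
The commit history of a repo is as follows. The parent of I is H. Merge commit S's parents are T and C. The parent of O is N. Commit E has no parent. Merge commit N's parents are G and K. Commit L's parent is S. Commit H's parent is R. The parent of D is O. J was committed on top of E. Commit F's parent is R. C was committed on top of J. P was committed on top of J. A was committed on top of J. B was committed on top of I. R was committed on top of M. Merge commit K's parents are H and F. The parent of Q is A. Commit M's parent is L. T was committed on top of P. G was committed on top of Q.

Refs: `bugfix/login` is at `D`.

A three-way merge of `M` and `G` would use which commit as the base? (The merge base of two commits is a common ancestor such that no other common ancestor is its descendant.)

Ancestors of M: {C, E, J, L, M, P, S, T}.
Ancestors of G: {A, E, G, J, Q}.
Common ancestors: {E, J}.
Among these, J is not an ancestor of any other common ancestor — it is the merge base.

J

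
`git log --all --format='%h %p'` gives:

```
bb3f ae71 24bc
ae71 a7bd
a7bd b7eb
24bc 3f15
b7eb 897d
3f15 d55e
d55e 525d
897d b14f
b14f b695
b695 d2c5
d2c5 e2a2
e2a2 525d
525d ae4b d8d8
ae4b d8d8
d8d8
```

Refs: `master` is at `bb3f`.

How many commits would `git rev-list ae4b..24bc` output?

Reachable from 24bc: {24bc, 3f15, 525d, ae4b, d55e, d8d8}.
Reachable from ae4b: {ae4b, d8d8}.
In 24bc's history but not ae4b's: {24bc, 3f15, 525d, d55e} — 4 commits.

4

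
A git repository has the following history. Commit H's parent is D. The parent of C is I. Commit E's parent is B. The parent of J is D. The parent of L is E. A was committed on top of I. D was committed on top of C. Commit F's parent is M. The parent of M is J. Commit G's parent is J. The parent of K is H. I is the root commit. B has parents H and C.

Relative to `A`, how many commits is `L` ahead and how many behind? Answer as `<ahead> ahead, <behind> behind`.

Reachable from L: {B, C, D, E, H, I, L}.
Reachable from A: {A, I}.
Only in L's history (ahead): {B, C, D, E, H, L} — 6.
Only in A's history (behind): {A} — 1.

6 ahead, 1 behind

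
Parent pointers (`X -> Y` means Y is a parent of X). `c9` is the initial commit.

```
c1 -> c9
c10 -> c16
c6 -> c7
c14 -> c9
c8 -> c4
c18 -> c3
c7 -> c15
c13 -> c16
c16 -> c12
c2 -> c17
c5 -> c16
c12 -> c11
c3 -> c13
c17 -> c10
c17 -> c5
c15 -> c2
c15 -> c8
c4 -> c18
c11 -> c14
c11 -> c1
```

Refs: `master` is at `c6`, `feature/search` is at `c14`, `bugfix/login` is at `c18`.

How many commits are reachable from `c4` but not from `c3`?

2

Reachable from c4: {c1, c11, c12, c13, c14, c16, c18, c3, c4, c9}.
Reachable from c3: {c1, c11, c12, c13, c14, c16, c3, c9}.
In c4's history but not c3's: {c18, c4} — 2 commits.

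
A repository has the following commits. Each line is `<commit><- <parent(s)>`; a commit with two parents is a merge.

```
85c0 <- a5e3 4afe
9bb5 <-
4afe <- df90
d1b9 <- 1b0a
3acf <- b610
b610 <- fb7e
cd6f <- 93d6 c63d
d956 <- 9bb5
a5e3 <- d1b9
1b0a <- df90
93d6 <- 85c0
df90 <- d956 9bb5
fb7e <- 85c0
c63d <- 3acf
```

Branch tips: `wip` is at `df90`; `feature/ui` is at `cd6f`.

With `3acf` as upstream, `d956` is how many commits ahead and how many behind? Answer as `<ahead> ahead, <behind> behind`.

0 ahead, 9 behind

Reachable from d956: {9bb5, d956}.
Reachable from 3acf: {1b0a, 3acf, 4afe, 85c0, 9bb5, a5e3, b610, d1b9, d956, df90, fb7e}.
Only in d956's history (ahead): {} — 0.
Only in 3acf's history (behind): {1b0a, 3acf, 4afe, 85c0, a5e3, b610, d1b9, df90, fb7e} — 9.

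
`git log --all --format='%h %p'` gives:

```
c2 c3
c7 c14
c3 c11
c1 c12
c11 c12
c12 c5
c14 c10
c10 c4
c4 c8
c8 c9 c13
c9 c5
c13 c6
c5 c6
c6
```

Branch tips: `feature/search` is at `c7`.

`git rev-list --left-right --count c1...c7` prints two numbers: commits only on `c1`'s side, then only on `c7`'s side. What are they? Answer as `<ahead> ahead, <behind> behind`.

Reachable from c1: {c1, c12, c5, c6}.
Reachable from c7: {c10, c13, c14, c4, c5, c6, c7, c8, c9}.
Only in c1's history (ahead): {c1, c12} — 2.
Only in c7's history (behind): {c10, c13, c14, c4, c7, c8, c9} — 7.

2 ahead, 7 behind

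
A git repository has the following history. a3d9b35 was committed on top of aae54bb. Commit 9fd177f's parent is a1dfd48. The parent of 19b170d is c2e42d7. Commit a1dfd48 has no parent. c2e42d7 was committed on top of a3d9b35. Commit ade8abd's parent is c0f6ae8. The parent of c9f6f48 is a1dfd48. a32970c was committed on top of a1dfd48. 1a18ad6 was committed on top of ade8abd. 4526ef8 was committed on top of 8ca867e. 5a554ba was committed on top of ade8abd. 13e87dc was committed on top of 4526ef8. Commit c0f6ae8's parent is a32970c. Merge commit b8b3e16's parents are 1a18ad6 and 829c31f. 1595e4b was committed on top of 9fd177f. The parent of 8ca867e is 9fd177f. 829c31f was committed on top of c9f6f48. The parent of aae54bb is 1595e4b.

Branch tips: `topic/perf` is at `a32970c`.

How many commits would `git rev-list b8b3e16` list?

8

Walking parent pointers from b8b3e16: reachable set = {1a18ad6, 829c31f, a1dfd48, a32970c, ade8abd, b8b3e16, c0f6ae8, c9f6f48}.
That is 8 commits.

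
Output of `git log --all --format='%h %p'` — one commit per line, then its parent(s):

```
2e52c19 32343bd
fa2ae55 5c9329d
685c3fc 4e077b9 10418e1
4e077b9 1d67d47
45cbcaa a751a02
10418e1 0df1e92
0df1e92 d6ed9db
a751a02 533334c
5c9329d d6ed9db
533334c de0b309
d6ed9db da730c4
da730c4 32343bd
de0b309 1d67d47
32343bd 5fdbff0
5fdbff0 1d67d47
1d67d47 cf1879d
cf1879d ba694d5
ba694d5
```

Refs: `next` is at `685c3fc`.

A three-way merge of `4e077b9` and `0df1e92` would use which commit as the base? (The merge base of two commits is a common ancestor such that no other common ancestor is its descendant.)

Ancestors of 4e077b9: {1d67d47, 4e077b9, ba694d5, cf1879d}.
Ancestors of 0df1e92: {0df1e92, 1d67d47, 32343bd, 5fdbff0, ba694d5, cf1879d, d6ed9db, da730c4}.
Common ancestors: {1d67d47, ba694d5, cf1879d}.
Among these, 1d67d47 is not an ancestor of any other common ancestor — it is the merge base.

1d67d47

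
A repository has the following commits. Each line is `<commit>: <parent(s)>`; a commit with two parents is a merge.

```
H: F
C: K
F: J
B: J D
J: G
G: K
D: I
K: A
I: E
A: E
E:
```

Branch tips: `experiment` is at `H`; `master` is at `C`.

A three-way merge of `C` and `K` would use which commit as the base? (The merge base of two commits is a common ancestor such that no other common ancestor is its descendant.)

K

Ancestors of C: {A, C, E, K}.
Ancestors of K: {A, E, K}.
Common ancestors: {A, E, K}.
Among these, K is not an ancestor of any other common ancestor — it is the merge base.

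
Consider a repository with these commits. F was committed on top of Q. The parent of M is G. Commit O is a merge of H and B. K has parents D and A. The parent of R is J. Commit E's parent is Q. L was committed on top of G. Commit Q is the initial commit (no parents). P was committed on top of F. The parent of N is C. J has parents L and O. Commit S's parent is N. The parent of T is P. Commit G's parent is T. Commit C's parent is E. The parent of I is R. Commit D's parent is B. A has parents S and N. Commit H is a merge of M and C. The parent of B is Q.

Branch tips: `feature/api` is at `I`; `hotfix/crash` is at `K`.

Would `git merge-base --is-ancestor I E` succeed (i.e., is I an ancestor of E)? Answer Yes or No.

No

Ancestors of E: {E, Q}.
I is not in that set, so it is not an ancestor of E.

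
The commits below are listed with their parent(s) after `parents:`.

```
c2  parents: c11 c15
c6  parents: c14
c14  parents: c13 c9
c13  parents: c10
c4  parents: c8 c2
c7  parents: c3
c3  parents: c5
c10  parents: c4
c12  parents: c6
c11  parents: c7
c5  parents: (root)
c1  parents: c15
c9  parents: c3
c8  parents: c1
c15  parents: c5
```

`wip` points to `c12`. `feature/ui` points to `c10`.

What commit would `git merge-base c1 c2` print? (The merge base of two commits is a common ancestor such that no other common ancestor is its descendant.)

c15

Ancestors of c1: {c1, c15, c5}.
Ancestors of c2: {c11, c15, c2, c3, c5, c7}.
Common ancestors: {c15, c5}.
Among these, c15 is not an ancestor of any other common ancestor — it is the merge base.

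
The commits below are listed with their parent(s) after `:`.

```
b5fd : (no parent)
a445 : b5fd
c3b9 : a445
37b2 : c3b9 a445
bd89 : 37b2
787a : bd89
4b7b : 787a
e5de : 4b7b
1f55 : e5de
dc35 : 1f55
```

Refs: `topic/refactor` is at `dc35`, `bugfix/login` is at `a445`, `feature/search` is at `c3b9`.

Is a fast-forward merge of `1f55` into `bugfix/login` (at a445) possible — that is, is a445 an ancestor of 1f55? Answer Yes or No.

A fast-forward from a445 to 1f55 is possible iff a445 is an ancestor of 1f55.
Ancestors of 1f55: {1f55, 37b2, 4b7b, 787a, a445, b5fd, bd89, c3b9, e5de}.
a445 is among them, so fast-forward is possible.

Yes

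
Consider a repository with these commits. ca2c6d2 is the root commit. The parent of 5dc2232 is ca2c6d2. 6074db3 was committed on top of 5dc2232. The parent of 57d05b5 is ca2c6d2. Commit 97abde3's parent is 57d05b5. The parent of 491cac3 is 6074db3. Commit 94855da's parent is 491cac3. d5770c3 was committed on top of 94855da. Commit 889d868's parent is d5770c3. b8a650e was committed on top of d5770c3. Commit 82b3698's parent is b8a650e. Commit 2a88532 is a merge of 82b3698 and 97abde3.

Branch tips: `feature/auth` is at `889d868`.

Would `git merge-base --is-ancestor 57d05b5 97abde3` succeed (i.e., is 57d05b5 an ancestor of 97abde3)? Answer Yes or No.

Yes

Ancestors of 97abde3 (commits reachable by following parents): {57d05b5, 97abde3, ca2c6d2}.
57d05b5 is in that set, so it is an ancestor of 97abde3.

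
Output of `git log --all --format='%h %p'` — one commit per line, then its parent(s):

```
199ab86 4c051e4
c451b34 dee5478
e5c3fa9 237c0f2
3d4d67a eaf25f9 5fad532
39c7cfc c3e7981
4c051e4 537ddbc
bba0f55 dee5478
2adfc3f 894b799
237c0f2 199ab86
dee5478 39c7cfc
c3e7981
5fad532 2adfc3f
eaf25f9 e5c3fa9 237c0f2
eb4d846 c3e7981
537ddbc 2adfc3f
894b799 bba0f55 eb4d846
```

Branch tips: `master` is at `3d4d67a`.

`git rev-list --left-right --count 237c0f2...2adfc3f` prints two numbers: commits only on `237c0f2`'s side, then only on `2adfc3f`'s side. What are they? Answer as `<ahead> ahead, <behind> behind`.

4 ahead, 0 behind

Reachable from 237c0f2: {199ab86, 237c0f2, 2adfc3f, 39c7cfc, 4c051e4, 537ddbc, 894b799, bba0f55, c3e7981, dee5478, eb4d846}.
Reachable from 2adfc3f: {2adfc3f, 39c7cfc, 894b799, bba0f55, c3e7981, dee5478, eb4d846}.
Only in 237c0f2's history (ahead): {199ab86, 237c0f2, 4c051e4, 537ddbc} — 4.
Only in 2adfc3f's history (behind): {} — 0.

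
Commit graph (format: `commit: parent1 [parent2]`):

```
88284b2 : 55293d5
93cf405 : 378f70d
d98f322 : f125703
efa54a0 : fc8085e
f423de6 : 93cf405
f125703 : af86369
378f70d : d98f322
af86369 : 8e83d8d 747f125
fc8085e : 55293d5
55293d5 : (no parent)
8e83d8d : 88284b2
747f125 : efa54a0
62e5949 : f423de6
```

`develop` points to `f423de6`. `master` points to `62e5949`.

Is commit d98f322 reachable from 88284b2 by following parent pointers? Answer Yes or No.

No

Ancestors of 88284b2: {55293d5, 88284b2}.
d98f322 is not in that set, so it is not an ancestor of 88284b2.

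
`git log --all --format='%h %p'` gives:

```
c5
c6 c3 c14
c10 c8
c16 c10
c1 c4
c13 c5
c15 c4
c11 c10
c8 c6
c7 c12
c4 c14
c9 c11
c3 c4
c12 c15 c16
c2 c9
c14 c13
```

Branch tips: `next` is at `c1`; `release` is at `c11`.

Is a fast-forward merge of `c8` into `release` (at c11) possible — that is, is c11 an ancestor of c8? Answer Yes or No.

A fast-forward from c11 to c8 is possible iff c11 is an ancestor of c8.
Ancestors of c8: {c13, c14, c3, c4, c5, c6, c8}.
c11 is not among them, so fast-forward is not possible.

No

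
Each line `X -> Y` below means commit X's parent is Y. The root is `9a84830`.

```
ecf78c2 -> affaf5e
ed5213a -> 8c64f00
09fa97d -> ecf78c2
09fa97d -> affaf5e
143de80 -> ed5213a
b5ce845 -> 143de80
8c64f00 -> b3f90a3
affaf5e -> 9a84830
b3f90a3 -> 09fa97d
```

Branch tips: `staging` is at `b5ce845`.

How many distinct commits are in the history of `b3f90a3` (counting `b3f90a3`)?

5

Walking parent pointers from b3f90a3: reachable set = {09fa97d, 9a84830, affaf5e, b3f90a3, ecf78c2}.
That is 5 commits.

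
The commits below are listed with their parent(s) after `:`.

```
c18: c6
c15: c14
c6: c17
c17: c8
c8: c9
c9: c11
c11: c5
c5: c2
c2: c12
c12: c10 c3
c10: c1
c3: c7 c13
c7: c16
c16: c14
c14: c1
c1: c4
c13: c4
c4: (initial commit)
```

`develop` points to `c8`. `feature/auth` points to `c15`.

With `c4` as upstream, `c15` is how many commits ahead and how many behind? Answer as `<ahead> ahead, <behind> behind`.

3 ahead, 0 behind

Reachable from c15: {c1, c14, c15, c4}.
Reachable from c4: {c4}.
Only in c15's history (ahead): {c1, c14, c15} — 3.
Only in c4's history (behind): {} — 0.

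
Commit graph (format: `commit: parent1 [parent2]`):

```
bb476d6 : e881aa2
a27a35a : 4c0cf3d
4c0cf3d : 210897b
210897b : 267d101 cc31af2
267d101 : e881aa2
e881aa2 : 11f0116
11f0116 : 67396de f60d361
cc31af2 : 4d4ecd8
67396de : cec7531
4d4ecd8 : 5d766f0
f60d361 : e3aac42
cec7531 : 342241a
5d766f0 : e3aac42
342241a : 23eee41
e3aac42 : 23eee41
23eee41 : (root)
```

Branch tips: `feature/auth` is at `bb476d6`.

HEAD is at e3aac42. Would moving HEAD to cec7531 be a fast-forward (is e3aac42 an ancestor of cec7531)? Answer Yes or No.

No

A fast-forward from e3aac42 to cec7531 is possible iff e3aac42 is an ancestor of cec7531.
Ancestors of cec7531: {23eee41, 342241a, cec7531}.
e3aac42 is not among them, so fast-forward is not possible.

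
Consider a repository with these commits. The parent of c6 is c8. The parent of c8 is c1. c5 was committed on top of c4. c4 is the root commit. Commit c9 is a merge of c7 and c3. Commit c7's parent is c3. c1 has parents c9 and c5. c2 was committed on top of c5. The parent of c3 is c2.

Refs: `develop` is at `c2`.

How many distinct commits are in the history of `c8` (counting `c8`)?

8

Walking parent pointers from c8: reachable set = {c1, c2, c3, c4, c5, c7, c8, c9}.
That is 8 commits.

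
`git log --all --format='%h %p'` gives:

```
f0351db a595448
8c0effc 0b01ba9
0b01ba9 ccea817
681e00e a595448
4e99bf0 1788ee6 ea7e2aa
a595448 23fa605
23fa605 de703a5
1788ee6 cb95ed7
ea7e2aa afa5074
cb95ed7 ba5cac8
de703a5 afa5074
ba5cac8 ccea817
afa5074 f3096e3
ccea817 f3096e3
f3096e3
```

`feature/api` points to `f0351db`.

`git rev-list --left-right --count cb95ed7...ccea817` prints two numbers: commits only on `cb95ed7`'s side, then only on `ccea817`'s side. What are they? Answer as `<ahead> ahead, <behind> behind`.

2 ahead, 0 behind

Reachable from cb95ed7: {ba5cac8, cb95ed7, ccea817, f3096e3}.
Reachable from ccea817: {ccea817, f3096e3}.
Only in cb95ed7's history (ahead): {ba5cac8, cb95ed7} — 2.
Only in ccea817's history (behind): {} — 0.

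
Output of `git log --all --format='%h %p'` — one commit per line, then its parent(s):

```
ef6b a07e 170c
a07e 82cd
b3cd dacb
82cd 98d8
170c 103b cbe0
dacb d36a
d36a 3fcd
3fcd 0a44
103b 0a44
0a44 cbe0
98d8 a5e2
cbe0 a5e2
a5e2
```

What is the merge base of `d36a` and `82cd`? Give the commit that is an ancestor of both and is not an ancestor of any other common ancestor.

a5e2

Ancestors of d36a: {0a44, 3fcd, a5e2, cbe0, d36a}.
Ancestors of 82cd: {82cd, 98d8, a5e2}.
Common ancestors: {a5e2}.
The only common ancestor is a5e2, so it is the merge base.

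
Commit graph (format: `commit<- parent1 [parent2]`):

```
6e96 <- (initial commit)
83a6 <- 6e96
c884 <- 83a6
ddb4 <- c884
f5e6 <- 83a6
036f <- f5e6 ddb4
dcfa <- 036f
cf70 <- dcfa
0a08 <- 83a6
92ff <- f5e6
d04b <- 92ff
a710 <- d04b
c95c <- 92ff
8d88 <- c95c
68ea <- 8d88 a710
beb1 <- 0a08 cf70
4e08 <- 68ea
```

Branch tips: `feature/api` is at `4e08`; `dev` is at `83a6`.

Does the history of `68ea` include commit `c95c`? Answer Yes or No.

Ancestors of 68ea (commits reachable by following parents): {68ea, 6e96, 83a6, 8d88, 92ff, a710, c95c, d04b, f5e6}.
c95c is in that set, so it is an ancestor of 68ea.

Yes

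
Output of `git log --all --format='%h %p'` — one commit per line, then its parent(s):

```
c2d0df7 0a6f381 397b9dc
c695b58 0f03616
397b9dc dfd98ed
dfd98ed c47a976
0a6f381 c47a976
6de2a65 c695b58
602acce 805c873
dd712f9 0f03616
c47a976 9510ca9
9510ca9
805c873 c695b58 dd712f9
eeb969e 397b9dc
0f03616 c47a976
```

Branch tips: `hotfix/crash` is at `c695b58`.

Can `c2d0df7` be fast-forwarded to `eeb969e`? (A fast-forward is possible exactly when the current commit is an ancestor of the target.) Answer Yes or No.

No

A fast-forward from c2d0df7 to eeb969e is possible iff c2d0df7 is an ancestor of eeb969e.
Ancestors of eeb969e: {397b9dc, 9510ca9, c47a976, dfd98ed, eeb969e}.
c2d0df7 is not among them, so fast-forward is not possible.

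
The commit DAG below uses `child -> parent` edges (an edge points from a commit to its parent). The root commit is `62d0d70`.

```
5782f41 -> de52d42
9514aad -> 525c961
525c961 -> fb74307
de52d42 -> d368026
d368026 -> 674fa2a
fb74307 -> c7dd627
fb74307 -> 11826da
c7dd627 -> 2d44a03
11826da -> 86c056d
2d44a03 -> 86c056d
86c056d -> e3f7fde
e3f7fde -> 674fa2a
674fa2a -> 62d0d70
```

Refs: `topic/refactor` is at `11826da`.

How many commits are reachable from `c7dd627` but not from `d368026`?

4

Reachable from c7dd627: {2d44a03, 62d0d70, 674fa2a, 86c056d, c7dd627, e3f7fde}.
Reachable from d368026: {62d0d70, 674fa2a, d368026}.
In c7dd627's history but not d368026's: {2d44a03, 86c056d, c7dd627, e3f7fde} — 4 commits.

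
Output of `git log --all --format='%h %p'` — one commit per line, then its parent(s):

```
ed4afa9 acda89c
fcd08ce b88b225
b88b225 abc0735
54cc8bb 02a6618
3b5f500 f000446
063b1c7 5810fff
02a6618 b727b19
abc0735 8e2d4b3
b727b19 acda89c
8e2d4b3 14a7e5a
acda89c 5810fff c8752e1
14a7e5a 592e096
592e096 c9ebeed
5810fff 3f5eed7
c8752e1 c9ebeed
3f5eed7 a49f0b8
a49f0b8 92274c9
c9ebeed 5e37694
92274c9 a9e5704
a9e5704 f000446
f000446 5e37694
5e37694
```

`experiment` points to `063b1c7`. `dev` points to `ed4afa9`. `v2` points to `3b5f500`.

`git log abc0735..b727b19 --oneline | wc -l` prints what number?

9

Reachable from b727b19: {3f5eed7, 5810fff, 5e37694, 92274c9, a49f0b8, a9e5704, acda89c, b727b19, c8752e1, c9ebeed, f000446}.
Reachable from abc0735: {14a7e5a, 592e096, 5e37694, 8e2d4b3, abc0735, c9ebeed}.
In b727b19's history but not abc0735's: {3f5eed7, 5810fff, 92274c9, a49f0b8, a9e5704, acda89c, b727b19, c8752e1, f000446} — 9 commits.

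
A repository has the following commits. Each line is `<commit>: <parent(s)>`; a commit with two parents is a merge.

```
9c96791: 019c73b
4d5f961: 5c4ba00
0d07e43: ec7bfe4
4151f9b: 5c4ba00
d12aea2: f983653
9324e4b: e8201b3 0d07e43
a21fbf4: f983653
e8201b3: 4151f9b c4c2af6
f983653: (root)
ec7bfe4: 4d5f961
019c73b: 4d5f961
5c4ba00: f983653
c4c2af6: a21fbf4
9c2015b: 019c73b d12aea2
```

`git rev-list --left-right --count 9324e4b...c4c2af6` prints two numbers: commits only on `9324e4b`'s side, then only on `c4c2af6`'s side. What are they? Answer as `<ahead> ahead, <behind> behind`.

7 ahead, 0 behind

Reachable from 9324e4b: {0d07e43, 4151f9b, 4d5f961, 5c4ba00, 9324e4b, a21fbf4, c4c2af6, e8201b3, ec7bfe4, f983653}.
Reachable from c4c2af6: {a21fbf4, c4c2af6, f983653}.
Only in 9324e4b's history (ahead): {0d07e43, 4151f9b, 4d5f961, 5c4ba00, 9324e4b, e8201b3, ec7bfe4} — 7.
Only in c4c2af6's history (behind): {} — 0.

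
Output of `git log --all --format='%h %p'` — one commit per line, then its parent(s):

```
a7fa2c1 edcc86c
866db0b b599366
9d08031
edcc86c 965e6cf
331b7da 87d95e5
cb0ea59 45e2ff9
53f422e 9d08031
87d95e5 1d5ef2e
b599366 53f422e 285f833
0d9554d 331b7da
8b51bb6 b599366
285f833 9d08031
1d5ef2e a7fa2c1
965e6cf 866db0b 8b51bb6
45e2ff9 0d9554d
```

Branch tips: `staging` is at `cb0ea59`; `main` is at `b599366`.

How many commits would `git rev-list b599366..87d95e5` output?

Reachable from 87d95e5: {1d5ef2e, 285f833, 53f422e, 866db0b, 87d95e5, 8b51bb6, 965e6cf, 9d08031, a7fa2c1, b599366, edcc86c}.
Reachable from b599366: {285f833, 53f422e, 9d08031, b599366}.
In 87d95e5's history but not b599366's: {1d5ef2e, 866db0b, 87d95e5, 8b51bb6, 965e6cf, a7fa2c1, edcc86c} — 7 commits.

7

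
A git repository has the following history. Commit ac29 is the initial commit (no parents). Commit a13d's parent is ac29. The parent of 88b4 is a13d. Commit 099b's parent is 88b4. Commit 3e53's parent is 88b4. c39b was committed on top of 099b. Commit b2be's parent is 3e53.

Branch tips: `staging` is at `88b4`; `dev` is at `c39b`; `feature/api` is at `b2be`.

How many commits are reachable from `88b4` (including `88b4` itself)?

3

Walking parent pointers from 88b4: reachable set = {88b4, a13d, ac29}.
That is 3 commits.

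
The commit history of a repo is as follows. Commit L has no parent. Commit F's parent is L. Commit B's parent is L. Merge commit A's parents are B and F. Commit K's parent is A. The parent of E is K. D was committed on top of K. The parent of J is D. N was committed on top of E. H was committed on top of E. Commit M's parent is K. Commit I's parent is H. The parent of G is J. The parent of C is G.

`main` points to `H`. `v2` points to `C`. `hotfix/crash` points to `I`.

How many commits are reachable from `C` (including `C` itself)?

9

Walking parent pointers from C: reachable set = {A, B, C, D, F, G, J, K, L}.
That is 9 commits.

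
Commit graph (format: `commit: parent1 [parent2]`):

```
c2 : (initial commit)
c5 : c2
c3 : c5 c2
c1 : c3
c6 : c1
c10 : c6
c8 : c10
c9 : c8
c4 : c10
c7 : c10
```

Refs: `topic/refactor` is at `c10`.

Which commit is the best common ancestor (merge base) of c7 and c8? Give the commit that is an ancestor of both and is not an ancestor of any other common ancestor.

Ancestors of c7: {c1, c10, c2, c3, c5, c6, c7}.
Ancestors of c8: {c1, c10, c2, c3, c5, c6, c8}.
Common ancestors: {c1, c10, c2, c3, c5, c6}.
Among these, c10 is not an ancestor of any other common ancestor — it is the merge base.

c10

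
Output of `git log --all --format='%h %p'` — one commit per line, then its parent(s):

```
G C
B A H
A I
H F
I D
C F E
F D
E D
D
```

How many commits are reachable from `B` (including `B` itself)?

Walking parent pointers from B: reachable set = {A, B, D, F, H, I}.
That is 6 commits.

6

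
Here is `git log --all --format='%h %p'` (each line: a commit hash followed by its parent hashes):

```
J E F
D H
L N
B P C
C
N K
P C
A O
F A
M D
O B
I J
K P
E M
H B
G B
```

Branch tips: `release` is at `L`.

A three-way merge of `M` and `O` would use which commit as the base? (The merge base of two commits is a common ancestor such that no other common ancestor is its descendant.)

Ancestors of M: {B, C, D, H, M, P}.
Ancestors of O: {B, C, O, P}.
Common ancestors: {B, C, P}.
Among these, B is not an ancestor of any other common ancestor — it is the merge base.

B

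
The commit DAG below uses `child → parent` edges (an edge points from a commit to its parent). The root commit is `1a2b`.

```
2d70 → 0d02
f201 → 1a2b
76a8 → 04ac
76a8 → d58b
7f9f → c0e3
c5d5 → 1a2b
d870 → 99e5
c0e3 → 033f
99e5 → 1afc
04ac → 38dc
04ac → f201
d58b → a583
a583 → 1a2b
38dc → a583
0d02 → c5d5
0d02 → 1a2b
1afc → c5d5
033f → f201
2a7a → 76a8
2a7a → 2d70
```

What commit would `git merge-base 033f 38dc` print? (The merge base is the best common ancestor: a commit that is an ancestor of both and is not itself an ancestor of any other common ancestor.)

1a2b

Ancestors of 033f: {033f, 1a2b, f201}.
Ancestors of 38dc: {1a2b, 38dc, a583}.
Common ancestors: {1a2b}.
The only common ancestor is 1a2b, so it is the merge base.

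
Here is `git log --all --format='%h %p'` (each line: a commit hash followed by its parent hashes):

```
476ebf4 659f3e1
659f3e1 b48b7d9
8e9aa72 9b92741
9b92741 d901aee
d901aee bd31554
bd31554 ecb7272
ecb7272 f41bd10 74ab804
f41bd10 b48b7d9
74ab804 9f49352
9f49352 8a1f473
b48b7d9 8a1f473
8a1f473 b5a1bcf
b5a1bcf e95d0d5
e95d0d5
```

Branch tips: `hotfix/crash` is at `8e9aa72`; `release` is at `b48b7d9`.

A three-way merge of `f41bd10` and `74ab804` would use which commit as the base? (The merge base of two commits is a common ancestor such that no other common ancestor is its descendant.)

8a1f473

Ancestors of f41bd10: {8a1f473, b48b7d9, b5a1bcf, e95d0d5, f41bd10}.
Ancestors of 74ab804: {74ab804, 8a1f473, 9f49352, b5a1bcf, e95d0d5}.
Common ancestors: {8a1f473, b5a1bcf, e95d0d5}.
Among these, 8a1f473 is not an ancestor of any other common ancestor — it is the merge base.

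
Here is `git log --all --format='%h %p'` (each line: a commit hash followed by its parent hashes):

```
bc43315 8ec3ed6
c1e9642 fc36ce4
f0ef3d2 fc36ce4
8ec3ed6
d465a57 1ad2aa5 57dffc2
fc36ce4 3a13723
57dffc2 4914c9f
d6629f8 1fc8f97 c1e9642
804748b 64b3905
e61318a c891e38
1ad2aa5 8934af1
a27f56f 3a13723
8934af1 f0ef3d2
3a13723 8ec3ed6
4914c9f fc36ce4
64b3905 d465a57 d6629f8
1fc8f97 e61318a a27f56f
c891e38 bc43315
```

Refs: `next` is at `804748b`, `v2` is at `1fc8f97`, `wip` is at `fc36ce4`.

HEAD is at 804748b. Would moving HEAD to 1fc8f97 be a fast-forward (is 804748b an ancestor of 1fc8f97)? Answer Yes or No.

No

A fast-forward from 804748b to 1fc8f97 is possible iff 804748b is an ancestor of 1fc8f97.
Ancestors of 1fc8f97: {1fc8f97, 3a13723, 8ec3ed6, a27f56f, bc43315, c891e38, e61318a}.
804748b is not among them, so fast-forward is not possible.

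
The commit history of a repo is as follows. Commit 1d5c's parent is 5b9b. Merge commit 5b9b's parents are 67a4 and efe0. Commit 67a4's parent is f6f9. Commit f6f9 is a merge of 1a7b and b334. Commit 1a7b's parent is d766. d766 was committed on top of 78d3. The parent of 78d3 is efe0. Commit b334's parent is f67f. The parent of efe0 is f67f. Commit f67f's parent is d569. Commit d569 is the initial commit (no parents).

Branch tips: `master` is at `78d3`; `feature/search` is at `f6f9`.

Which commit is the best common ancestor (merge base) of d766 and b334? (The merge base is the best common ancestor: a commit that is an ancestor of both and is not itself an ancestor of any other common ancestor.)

Ancestors of d766: {78d3, d569, d766, efe0, f67f}.
Ancestors of b334: {b334, d569, f67f}.
Common ancestors: {d569, f67f}.
Among these, f67f is not an ancestor of any other common ancestor — it is the merge base.

f67f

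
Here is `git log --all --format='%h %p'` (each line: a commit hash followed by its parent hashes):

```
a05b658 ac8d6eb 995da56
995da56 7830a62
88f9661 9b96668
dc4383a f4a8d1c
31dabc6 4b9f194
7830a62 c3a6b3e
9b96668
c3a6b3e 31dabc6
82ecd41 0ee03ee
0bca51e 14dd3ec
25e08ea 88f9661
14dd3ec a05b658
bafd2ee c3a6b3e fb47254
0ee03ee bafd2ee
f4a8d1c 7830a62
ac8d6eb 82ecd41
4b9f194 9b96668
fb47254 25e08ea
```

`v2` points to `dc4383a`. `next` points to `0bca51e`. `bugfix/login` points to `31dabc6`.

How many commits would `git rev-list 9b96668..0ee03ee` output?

Reachable from 0ee03ee: {0ee03ee, 25e08ea, 31dabc6, 4b9f194, 88f9661, 9b96668, bafd2ee, c3a6b3e, fb47254}.
Reachable from 9b96668: {9b96668}.
In 0ee03ee's history but not 9b96668's: {0ee03ee, 25e08ea, 31dabc6, 4b9f194, 88f9661, bafd2ee, c3a6b3e, fb47254} — 8 commits.

8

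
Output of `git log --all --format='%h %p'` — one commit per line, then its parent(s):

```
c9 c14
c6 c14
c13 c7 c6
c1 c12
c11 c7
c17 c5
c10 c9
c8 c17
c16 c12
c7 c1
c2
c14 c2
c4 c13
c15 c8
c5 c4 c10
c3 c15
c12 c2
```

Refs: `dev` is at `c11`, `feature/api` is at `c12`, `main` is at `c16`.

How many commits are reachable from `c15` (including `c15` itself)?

Walking parent pointers from c15: reachable set = {c1, c10, c12, c13, c14, c15, c17, c2, c4, c5, c6, c7, c8, c9}.
That is 14 commits.

14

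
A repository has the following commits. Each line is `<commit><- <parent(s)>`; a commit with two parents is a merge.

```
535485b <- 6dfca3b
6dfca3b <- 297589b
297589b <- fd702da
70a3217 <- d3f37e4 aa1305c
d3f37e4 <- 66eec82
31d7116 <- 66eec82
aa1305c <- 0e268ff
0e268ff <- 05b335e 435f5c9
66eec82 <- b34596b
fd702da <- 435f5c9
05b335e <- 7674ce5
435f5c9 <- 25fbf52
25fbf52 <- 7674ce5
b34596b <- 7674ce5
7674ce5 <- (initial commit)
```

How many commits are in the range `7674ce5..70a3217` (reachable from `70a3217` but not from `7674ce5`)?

Reachable from 70a3217: {05b335e, 0e268ff, 25fbf52, 435f5c9, 66eec82, 70a3217, 7674ce5, aa1305c, b34596b, d3f37e4}.
Reachable from 7674ce5: {7674ce5}.
In 70a3217's history but not 7674ce5's: {05b335e, 0e268ff, 25fbf52, 435f5c9, 66eec82, 70a3217, aa1305c, b34596b, d3f37e4} — 9 commits.

9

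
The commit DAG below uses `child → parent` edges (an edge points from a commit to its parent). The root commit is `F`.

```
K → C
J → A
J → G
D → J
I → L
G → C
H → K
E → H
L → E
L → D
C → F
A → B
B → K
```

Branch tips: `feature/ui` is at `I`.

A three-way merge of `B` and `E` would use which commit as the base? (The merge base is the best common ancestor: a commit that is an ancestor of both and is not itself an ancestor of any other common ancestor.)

K

Ancestors of B: {B, C, F, K}.
Ancestors of E: {C, E, F, H, K}.
Common ancestors: {C, F, K}.
Among these, K is not an ancestor of any other common ancestor — it is the merge base.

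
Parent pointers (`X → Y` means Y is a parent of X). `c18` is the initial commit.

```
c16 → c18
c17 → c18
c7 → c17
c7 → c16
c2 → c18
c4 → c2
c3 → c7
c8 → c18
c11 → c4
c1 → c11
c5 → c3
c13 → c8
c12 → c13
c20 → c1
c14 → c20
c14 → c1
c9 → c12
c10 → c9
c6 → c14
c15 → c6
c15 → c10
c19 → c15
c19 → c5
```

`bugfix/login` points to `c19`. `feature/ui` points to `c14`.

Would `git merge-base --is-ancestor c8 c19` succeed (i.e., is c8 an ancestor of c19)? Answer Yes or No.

Yes

Ancestors of c19 (commits reachable by following parents): {c1, c10, c11, c12, c13, c14, c15, c16, c17, c18, c19, c2, c20, c3, c4, c5, c6, c7, c8, c9}.
c8 is in that set, so it is an ancestor of c19.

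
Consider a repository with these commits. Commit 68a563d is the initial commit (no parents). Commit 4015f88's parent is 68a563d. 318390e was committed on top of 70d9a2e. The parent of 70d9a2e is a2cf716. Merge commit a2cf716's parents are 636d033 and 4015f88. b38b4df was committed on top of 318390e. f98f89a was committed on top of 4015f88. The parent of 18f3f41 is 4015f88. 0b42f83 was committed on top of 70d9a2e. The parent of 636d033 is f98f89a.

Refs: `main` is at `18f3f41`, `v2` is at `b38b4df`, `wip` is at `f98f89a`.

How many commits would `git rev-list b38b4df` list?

Walking parent pointers from b38b4df: reachable set = {318390e, 4015f88, 636d033, 68a563d, 70d9a2e, a2cf716, b38b4df, f98f89a}.
That is 8 commits.

8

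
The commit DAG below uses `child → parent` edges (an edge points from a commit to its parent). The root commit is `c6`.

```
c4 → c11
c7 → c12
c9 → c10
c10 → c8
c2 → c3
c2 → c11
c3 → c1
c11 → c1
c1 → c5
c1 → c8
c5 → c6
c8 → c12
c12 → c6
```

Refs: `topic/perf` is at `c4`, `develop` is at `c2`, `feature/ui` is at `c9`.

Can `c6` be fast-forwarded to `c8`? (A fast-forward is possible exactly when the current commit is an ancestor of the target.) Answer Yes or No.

A fast-forward from c6 to c8 is possible iff c6 is an ancestor of c8.
Ancestors of c8: {c12, c6, c8}.
c6 is among them, so fast-forward is possible.

Yes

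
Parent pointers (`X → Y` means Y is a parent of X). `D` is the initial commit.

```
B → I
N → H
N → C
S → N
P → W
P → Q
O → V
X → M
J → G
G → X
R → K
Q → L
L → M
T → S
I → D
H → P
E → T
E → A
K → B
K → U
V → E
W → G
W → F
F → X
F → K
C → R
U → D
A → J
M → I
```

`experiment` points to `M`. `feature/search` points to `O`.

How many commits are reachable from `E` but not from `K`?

Reachable from E: {A, B, C, D, E, F, G, H, I, J, K, L, M, N, P, Q, R, S, T, U, W, X}.
Reachable from K: {B, D, I, K, U}.
In E's history but not K's: {A, C, E, F, G, H, J, L, M, N, P, Q, R, S, T, W, X} — 17 commits.

17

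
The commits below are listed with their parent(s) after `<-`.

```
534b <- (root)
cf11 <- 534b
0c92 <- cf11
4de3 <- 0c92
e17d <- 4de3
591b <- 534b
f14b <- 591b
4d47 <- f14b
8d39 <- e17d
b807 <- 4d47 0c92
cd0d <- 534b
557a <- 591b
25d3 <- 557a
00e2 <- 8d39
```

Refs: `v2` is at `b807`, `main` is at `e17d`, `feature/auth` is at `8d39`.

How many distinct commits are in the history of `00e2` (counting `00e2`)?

7

Walking parent pointers from 00e2: reachable set = {00e2, 0c92, 4de3, 534b, 8d39, cf11, e17d}.
That is 7 commits.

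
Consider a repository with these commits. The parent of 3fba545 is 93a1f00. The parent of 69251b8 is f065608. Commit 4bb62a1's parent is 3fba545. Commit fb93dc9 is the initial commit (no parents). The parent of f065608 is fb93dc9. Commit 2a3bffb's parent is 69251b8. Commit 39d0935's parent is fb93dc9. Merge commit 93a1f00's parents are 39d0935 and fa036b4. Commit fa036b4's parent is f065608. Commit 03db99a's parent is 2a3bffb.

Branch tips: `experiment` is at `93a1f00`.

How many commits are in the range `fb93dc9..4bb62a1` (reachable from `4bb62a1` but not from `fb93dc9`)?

Reachable from 4bb62a1: {39d0935, 3fba545, 4bb62a1, 93a1f00, f065608, fa036b4, fb93dc9}.
Reachable from fb93dc9: {fb93dc9}.
In 4bb62a1's history but not fb93dc9's: {39d0935, 3fba545, 4bb62a1, 93a1f00, f065608, fa036b4} — 6 commits.

6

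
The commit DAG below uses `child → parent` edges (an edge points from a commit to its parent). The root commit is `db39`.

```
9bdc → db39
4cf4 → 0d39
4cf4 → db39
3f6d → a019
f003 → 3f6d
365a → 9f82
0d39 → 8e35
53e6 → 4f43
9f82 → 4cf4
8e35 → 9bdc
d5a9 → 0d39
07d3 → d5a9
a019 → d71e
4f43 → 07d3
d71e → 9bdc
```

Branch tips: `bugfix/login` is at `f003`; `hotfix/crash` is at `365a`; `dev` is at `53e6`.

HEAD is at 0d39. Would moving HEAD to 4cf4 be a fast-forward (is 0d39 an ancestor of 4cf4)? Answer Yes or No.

Yes

A fast-forward from 0d39 to 4cf4 is possible iff 0d39 is an ancestor of 4cf4.
Ancestors of 4cf4: {0d39, 4cf4, 8e35, 9bdc, db39}.
0d39 is among them, so fast-forward is possible.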